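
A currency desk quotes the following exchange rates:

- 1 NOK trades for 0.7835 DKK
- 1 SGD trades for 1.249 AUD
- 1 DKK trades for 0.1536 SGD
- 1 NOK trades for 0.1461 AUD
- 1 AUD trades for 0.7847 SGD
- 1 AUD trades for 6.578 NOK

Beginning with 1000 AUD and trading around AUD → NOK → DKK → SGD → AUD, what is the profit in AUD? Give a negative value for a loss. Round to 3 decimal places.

1000 AUD × 6.578 = 6578 NOK
6578 NOK × 0.7835 = 5153.863 DKK
5153.863 DKK × 0.1536 = 791.6333568 SGD
791.6333568 SGD × 1.249 = 988.7500626432 AUD
Net change: 988.7500626432 − 1000 = -11.2499373568 AUD

-11.250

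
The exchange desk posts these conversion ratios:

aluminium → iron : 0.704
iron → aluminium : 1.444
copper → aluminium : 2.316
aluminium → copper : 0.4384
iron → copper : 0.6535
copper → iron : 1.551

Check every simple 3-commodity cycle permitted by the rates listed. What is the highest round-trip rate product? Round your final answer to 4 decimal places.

aluminium→iron→copper→aluminium: 0.704 × 0.6535 × 2.316 = 1.06551
aluminium→copper→iron→aluminium: 0.4384 × 1.551 × 1.444 = 0.98186
Maximum is aluminium→iron→copper→aluminium at 1.0655; arbitrage exists.

1.0655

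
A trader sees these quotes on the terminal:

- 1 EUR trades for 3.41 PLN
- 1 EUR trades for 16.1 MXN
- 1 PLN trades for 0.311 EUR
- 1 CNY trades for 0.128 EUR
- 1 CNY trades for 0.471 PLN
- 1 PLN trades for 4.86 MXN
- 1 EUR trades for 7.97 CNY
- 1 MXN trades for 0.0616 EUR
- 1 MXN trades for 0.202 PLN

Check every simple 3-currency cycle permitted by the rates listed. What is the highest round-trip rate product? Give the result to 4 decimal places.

1.1675

CNY→PLN→EUR→CNY: 0.471 × 0.311 × 7.97 = 1.16745
PLN→MXN→EUR→PLN: 4.86 × 0.0616 × 3.41 = 1.02087
PLN→EUR→MXN→PLN: 0.311 × 16.1 × 0.202 = 1.01143
Maximum is CNY→PLN→EUR→CNY at 1.1675; arbitrage exists.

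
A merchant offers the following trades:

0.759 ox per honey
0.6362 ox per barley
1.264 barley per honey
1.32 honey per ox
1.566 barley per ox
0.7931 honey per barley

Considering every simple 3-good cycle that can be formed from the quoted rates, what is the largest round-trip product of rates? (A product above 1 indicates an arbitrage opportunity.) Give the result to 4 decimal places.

1.0615

ox→honey→barley→ox: 1.32 × 1.264 × 0.6362 = 1.06149
ox→barley→honey→ox: 1.566 × 0.7931 × 0.759 = 0.94267
Maximum is ox→honey→barley→ox at 1.0615; arbitrage exists.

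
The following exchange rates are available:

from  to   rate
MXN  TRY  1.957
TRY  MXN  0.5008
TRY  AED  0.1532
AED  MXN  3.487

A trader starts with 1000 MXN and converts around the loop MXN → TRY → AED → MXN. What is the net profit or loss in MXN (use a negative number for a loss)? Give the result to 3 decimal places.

1000 MXN × 1.957 = 1957 TRY
1957 TRY × 0.1532 = 299.8124 AED
299.8124 AED × 3.487 = 1045.4458388 MXN
Net change: 1045.4458388 − 1000 = 45.4458388 MXN

45.446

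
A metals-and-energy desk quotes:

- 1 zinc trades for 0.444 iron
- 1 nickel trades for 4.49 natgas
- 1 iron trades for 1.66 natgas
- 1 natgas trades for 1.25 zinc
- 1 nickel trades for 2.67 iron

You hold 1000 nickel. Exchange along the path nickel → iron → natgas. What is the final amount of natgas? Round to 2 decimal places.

1000 nickel × 2.67 = 2670 iron
2670 iron × 1.66 = 4432.2 natgas

4432.20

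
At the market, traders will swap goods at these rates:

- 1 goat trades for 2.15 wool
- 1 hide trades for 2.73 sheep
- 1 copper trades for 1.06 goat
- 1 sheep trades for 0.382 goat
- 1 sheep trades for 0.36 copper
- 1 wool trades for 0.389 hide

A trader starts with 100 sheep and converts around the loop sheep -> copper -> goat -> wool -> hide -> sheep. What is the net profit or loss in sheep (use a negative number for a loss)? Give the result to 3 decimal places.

100 sheep × 0.36 = 36 copper
36 copper × 1.06 = 38.16 goat
38.16 goat × 2.15 = 82.044 wool
82.044 wool × 0.389 = 31.915116 hide
31.915116 hide × 2.73 = 87.12826668 sheep
Net change: 87.12826668 − 100 = -12.87173332 sheep

-12.872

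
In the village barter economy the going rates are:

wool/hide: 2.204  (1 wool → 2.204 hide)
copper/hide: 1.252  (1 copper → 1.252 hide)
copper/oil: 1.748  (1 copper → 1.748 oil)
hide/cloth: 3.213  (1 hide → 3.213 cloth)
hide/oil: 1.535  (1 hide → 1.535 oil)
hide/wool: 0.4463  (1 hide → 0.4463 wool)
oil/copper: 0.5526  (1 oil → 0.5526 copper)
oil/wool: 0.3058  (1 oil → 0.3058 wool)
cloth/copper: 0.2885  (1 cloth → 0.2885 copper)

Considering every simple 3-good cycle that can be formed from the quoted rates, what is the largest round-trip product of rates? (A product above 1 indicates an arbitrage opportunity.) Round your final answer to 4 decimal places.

1.1605

hide→cloth→copper→hide: 3.213 × 0.2885 × 1.252 = 1.16054
hide→oil→copper→hide: 1.535 × 0.5526 × 1.252 = 1.06200
hide→oil→wool→hide: 1.535 × 0.3058 × 2.204 = 1.03456
Maximum is hide→cloth→copper→hide at 1.1605; arbitrage exists.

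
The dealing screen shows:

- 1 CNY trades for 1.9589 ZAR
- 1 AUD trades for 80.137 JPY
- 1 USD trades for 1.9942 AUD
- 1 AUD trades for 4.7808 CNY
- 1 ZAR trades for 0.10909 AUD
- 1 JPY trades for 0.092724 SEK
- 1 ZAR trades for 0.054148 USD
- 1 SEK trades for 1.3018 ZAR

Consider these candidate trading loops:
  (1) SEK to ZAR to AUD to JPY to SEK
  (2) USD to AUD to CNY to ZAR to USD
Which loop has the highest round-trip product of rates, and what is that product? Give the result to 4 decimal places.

1.0552

(1) 1.3018 × 0.10909 × 80.137 × 0.092724 = 1.05525
(2) 1.9942 × 4.7808 × 1.9589 × 0.054148 = 1.01126
Highest is cycle (1) at 1.0552 (>1, arbitrage).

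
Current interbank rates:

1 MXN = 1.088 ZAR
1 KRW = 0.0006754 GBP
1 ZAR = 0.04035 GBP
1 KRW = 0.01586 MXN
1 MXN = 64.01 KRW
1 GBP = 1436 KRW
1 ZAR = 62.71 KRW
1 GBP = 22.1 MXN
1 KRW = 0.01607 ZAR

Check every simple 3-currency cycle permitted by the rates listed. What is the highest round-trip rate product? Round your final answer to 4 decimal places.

1.0821

ZAR→KRW→MXN→ZAR: 62.71 × 0.01586 × 1.088 = 1.08210
ZAR→GBP→MXN→ZAR: 0.04035 × 22.1 × 1.088 = 0.97021
MXN→KRW→GBP→MXN: 64.01 × 0.0006754 × 22.1 = 0.95544
ZAR→GBP→KRW→ZAR: 0.04035 × 1436 × 0.01607 = 0.93114
Maximum is ZAR→KRW→MXN→ZAR at 1.0821; arbitrage exists.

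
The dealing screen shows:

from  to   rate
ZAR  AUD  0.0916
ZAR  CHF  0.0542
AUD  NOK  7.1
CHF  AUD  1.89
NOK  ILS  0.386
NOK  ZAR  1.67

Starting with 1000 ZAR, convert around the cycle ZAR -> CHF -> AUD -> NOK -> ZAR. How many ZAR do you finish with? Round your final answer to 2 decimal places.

1000 ZAR × 0.0542 = 54.2 CHF
54.2 CHF × 1.89 = 102.438 AUD
102.438 AUD × 7.1 = 727.3098 NOK
727.3098 NOK × 1.67 = 1214.607366 ZAR

1214.61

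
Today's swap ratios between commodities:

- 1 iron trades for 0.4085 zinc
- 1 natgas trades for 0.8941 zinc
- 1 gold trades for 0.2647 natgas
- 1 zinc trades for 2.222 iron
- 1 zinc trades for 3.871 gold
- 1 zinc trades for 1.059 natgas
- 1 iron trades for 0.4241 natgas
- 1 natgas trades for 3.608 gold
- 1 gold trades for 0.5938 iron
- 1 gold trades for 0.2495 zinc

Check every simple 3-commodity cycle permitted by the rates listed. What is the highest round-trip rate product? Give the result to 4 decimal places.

gold→zinc→natgas→gold: 0.2495 × 1.059 × 3.608 = 0.95331
gold→iron→zinc→gold: 0.5938 × 0.4085 × 3.871 = 0.93898
gold→natgas→zinc→gold: 0.2647 × 0.8941 × 3.871 = 0.91614
gold→iron→natgas→gold: 0.5938 × 0.4241 × 3.608 = 0.90860
natgas→zinc→iron→natgas: 0.8941 × 2.222 × 0.4241 = 0.84256
Maximum is gold→zinc→natgas→gold at 0.9533; no arbitrage — every cycle loses value.

0.9533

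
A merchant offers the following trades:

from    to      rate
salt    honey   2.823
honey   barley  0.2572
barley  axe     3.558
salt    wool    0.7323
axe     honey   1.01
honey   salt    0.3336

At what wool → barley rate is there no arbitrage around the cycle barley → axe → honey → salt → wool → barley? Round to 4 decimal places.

1.1391

Known legs of the cycle: 3.558 × 1.01 × 0.3336 × 0.7323 = 0.8778946323024
For no arbitrage the full-cycle product must be 1, so the missing rate is 1 / 0.8778946323024 ≈ 1.139089.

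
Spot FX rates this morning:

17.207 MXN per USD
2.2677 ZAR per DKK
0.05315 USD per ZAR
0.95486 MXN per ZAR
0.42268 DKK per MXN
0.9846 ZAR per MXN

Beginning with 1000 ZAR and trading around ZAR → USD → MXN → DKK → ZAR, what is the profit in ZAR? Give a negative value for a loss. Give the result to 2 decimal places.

-123.39

1000 ZAR × 0.05315 = 53.15 USD
53.15 USD × 17.207 = 914.55205 MXN
914.55205 MXN × 0.42268 = 386.562860494 DKK
386.562860494 DKK × 2.2677 = 876.6085987422438 ZAR
Net change: 876.6085987422438 − 1000 = -123.3914012577562 ZAR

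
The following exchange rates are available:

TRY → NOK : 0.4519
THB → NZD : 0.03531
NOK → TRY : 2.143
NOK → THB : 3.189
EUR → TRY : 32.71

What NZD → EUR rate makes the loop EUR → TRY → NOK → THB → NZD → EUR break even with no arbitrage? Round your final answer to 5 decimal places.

Known legs of the cycle: 32.71 × 0.4519 × 3.189 × 0.03531 = 1.66446674351991
For no arbitrage the full-cycle product must be 1, so the missing rate is 1 / 1.66446674351991 ≈ 0.6007930.

0.60079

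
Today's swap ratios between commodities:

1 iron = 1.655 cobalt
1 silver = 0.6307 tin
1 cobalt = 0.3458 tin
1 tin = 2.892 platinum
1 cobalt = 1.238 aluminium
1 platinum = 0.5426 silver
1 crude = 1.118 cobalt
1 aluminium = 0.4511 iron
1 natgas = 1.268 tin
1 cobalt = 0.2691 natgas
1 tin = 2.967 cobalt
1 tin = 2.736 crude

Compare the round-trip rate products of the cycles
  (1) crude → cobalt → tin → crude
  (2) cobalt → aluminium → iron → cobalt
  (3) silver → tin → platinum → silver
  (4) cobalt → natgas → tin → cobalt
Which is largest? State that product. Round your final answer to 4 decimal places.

1.0577

(1) 1.118 × 0.3458 × 2.736 = 1.05775
(2) 1.238 × 0.4511 × 1.655 = 0.92425
(3) 0.6307 × 2.892 × 0.5426 = 0.98969
(4) 0.2691 × 1.268 × 2.967 = 1.01240
Highest is cycle (1) at 1.0577 (>1, arbitrage).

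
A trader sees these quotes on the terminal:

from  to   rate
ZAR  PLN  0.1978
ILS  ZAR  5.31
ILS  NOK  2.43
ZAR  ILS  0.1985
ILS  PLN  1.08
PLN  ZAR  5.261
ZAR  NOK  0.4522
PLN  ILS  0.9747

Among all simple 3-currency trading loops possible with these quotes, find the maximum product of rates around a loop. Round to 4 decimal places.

ILS→PLN→ZAR→ILS: 1.08 × 5.261 × 0.1985 = 1.12785
ILS→ZAR→PLN→ILS: 5.31 × 0.1978 × 0.9747 = 1.02374
Maximum is ILS→PLN→ZAR→ILS at 1.1279; arbitrage exists.

1.1279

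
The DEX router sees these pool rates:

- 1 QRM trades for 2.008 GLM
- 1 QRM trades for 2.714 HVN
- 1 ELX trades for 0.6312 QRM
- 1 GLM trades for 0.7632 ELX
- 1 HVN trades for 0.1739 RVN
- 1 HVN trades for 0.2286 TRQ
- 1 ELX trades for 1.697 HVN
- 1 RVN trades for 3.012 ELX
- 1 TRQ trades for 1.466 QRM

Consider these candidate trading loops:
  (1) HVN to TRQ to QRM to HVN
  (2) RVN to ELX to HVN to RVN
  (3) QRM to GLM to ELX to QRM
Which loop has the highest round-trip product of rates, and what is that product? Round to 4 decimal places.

0.9673

(1) 0.2286 × 1.466 × 2.714 = 0.90954
(2) 3.012 × 1.697 × 0.1739 = 0.88887
(3) 2.008 × 0.7632 × 0.6312 = 0.96732
Highest is cycle (3) at 0.9673 (≤1, no arbitrage).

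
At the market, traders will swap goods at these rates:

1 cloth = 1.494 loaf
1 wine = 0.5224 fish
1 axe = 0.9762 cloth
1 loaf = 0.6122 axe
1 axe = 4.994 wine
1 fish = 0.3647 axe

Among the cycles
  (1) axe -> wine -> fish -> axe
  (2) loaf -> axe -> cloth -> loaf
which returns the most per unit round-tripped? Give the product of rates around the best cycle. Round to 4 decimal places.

0.9515

(1) 4.994 × 0.5224 × 0.3647 = 0.95145
(2) 0.6122 × 0.9762 × 1.494 = 0.89286
Highest is cycle (1) at 0.9515 (≤1, no arbitrage).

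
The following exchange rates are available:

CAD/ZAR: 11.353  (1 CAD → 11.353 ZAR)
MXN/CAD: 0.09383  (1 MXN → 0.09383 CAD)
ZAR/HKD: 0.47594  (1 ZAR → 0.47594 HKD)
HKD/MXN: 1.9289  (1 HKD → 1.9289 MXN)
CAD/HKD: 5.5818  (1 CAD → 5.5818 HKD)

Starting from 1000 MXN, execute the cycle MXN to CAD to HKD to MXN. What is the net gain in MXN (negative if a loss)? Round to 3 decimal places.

10.243

1000 MXN × 0.09383 = 93.83 CAD
93.83 CAD × 5.5818 = 523.740294 HKD
523.740294 HKD × 1.9289 = 1010.2426530966 MXN
Net change: 1010.2426530966 − 1000 = 10.2426530966 MXN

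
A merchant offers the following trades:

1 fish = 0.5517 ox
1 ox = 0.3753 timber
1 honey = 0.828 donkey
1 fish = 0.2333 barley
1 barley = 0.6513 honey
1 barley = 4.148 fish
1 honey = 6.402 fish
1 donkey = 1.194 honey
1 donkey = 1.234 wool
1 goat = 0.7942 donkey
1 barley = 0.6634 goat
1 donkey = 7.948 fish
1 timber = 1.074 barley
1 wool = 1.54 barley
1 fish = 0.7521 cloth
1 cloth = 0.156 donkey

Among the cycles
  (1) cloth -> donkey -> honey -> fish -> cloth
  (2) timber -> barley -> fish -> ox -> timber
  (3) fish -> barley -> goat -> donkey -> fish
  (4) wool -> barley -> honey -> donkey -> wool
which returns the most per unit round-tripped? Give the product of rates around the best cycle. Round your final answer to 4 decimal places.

1.0248

(1) 0.156 × 1.194 × 6.402 × 0.7521 = 0.89685
(2) 1.074 × 4.148 × 0.5517 × 0.3753 = 0.92241
(3) 0.2333 × 0.6634 × 0.7942 × 7.948 = 0.97696
(4) 1.54 × 0.6513 × 0.828 × 1.234 = 1.02482
Highest is cycle (4) at 1.0248 (>1, arbitrage).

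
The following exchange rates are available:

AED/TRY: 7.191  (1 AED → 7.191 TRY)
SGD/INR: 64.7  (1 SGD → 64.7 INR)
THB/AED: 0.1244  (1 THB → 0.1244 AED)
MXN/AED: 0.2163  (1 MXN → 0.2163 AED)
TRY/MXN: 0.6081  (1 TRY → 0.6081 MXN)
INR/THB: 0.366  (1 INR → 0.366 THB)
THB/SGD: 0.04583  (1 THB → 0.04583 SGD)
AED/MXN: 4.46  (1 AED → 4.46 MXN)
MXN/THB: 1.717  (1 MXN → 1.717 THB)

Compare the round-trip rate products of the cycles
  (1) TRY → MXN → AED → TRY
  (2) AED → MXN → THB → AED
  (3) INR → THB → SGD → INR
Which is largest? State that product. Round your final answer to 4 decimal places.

(1) 0.6081 × 0.2163 × 7.191 = 0.94585
(2) 4.46 × 1.717 × 0.1244 = 0.95263
(3) 0.366 × 0.04583 × 64.7 = 1.08526
Highest is cycle (3) at 1.0853 (>1, arbitrage).

1.0853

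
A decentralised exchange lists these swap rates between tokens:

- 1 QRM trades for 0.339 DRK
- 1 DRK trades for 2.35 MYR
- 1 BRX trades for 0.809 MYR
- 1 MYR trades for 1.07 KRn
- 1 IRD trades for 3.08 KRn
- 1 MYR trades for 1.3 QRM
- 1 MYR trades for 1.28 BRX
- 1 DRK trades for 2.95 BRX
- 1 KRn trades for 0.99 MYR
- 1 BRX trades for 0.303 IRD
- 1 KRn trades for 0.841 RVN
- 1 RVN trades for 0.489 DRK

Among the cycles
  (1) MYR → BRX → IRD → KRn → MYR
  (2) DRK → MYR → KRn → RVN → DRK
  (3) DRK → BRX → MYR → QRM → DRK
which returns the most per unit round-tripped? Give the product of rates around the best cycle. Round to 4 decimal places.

1.1826

(1) 1.28 × 0.303 × 3.08 × 0.99 = 1.18260
(2) 2.35 × 1.07 × 0.841 × 0.489 = 1.03409
(3) 2.95 × 0.809 × 1.3 × 0.339 = 1.05175
Highest is cycle (1) at 1.1826 (>1, arbitrage).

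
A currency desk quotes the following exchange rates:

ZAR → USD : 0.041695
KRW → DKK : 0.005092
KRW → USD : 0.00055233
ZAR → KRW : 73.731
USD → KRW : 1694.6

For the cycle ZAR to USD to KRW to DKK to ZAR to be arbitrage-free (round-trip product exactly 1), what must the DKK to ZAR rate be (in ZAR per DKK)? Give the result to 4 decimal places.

Known legs of the cycle: 0.041695 × 1694.6 × 0.005092 = 0.359782118924
For no arbitrage the full-cycle product must be 1, so the missing rate is 1 / 0.359782118924 ≈ 2.779460.

2.7795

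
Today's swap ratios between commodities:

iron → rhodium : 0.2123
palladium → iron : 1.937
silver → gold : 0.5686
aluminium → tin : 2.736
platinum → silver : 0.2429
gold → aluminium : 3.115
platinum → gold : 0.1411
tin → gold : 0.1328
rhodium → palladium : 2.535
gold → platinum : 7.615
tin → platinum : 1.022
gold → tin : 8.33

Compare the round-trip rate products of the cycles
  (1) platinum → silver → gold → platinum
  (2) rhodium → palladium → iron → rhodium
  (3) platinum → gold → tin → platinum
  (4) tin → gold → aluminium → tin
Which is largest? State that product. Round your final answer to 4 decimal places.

1.2012

(1) 0.2429 × 0.5686 × 7.615 = 1.05173
(2) 2.535 × 1.937 × 0.2123 = 1.04246
(3) 0.1411 × 8.33 × 1.022 = 1.20122
(4) 0.1328 × 3.115 × 2.736 = 1.13181
Highest is cycle (3) at 1.2012 (>1, arbitrage).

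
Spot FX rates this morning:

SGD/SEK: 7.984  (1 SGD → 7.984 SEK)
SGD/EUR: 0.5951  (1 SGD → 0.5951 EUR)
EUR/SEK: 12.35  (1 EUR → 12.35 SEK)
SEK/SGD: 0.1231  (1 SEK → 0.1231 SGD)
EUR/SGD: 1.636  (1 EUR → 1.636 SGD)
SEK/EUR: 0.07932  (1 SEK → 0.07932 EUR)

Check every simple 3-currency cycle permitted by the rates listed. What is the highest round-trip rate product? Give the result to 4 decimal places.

SEK→EUR→SGD→SEK: 0.07932 × 1.636 × 7.984 = 1.03606
SEK→SGD→EUR→SEK: 0.1231 × 0.5951 × 12.35 = 0.90472
Maximum is SEK→EUR→SGD→SEK at 1.0361; arbitrage exists.

1.0361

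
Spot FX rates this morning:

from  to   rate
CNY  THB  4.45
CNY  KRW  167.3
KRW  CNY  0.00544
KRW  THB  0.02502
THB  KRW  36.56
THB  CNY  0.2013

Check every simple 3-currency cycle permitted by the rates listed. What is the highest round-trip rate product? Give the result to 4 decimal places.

KRW→CNY→THB→KRW: 0.00544 × 4.45 × 36.56 = 0.88504
KRW→THB→CNY→KRW: 0.02502 × 0.2013 × 167.3 = 0.84261
Maximum is KRW→CNY→THB→KRW at 0.8850; no arbitrage — every cycle loses value.

0.8850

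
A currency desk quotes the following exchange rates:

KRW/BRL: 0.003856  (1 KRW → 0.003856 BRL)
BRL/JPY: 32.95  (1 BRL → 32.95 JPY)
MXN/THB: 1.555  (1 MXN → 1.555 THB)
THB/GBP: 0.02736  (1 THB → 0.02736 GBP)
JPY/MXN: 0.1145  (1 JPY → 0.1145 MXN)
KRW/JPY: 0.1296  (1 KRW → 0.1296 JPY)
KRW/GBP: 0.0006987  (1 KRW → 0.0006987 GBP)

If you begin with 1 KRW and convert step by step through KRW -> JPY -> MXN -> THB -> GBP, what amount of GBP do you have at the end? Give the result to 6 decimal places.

1 KRW × 0.1296 = 0.1296 JPY
0.1296 JPY × 0.1145 = 0.0148392 MXN
0.0148392 MXN × 1.555 = 0.023074956 THB
0.023074956 THB × 0.02736 = 0.00063133079616 GBP

0.000631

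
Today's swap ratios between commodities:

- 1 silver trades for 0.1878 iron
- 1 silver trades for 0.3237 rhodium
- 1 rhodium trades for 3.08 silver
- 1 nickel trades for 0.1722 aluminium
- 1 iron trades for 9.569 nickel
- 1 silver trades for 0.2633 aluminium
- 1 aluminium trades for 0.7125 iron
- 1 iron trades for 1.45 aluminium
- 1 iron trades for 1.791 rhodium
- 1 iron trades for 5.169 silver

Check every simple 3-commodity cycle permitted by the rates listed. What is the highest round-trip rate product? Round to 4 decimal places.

iron→nickel→aluminium→iron: 9.569 × 0.1722 × 0.7125 = 1.17404
iron→rhodium→silver→iron: 1.791 × 3.08 × 0.1878 = 1.03596
iron→silver→aluminium→iron: 5.169 × 0.2633 × 0.7125 = 0.96971
Maximum is iron→nickel→aluminium→iron at 1.1740; arbitrage exists.

1.1740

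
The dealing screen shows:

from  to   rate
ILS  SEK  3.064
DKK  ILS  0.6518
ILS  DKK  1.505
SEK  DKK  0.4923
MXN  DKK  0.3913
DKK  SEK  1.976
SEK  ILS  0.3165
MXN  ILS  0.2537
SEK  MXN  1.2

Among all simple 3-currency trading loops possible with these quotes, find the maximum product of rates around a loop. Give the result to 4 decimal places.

0.9832

ILS→SEK→DKK→ILS: 3.064 × 0.4923 × 0.6518 = 0.98318
ILS→DKK→SEK→ILS: 1.505 × 1.976 × 0.3165 = 0.94123
ILS→SEK→MXN→ILS: 3.064 × 1.2 × 0.2537 = 0.93280
DKK→SEK→MXN→DKK: 1.976 × 1.2 × 0.3913 = 0.92785
Maximum is ILS→SEK→DKK→ILS at 0.9832; no arbitrage — every cycle loses value.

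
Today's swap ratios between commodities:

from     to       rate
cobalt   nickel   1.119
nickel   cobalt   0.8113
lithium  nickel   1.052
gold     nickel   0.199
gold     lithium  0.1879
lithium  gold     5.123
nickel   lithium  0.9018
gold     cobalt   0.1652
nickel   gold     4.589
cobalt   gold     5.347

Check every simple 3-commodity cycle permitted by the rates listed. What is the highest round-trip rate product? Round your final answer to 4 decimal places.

0.9194

nickel→lithium→gold→nickel: 0.9018 × 5.123 × 0.199 = 0.91936
nickel→gold→lithium→nickel: 4.589 × 0.1879 × 1.052 = 0.90711
nickel→cobalt→gold→nickel: 0.8113 × 5.347 × 0.199 = 0.86327
nickel→gold→cobalt→nickel: 4.589 × 0.1652 × 1.119 = 0.84832
Maximum is nickel→lithium→gold→nickel at 0.9194; no arbitrage — every cycle loses value.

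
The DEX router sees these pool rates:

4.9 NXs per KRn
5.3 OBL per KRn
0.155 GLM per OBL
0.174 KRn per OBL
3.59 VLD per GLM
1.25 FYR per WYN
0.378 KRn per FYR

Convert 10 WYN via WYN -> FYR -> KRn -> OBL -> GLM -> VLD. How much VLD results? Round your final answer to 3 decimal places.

13.935

10 WYN × 1.25 = 12.5 FYR
12.5 FYR × 0.378 = 4.725 KRn
4.725 KRn × 5.3 = 25.0425 OBL
25.0425 OBL × 0.155 = 3.8815875 GLM
3.8815875 GLM × 3.59 = 13.934899125 VLD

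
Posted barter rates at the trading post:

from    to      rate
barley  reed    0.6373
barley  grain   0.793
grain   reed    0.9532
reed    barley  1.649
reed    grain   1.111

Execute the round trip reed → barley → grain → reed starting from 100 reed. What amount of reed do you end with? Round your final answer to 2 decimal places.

124.65

100 reed × 1.649 = 164.9 barley
164.9 barley × 0.793 = 130.7657 grain
130.7657 grain × 0.9532 = 124.64586524 reed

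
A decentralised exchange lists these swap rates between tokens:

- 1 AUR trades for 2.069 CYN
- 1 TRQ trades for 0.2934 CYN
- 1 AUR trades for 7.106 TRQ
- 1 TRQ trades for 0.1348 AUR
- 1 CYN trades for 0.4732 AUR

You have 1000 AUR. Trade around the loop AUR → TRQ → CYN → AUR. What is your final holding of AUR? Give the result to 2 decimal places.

986.57

1000 AUR × 7.106 = 7106 TRQ
7106 TRQ × 0.2934 = 2084.9004 CYN
2084.9004 CYN × 0.4732 = 986.57486928 AUR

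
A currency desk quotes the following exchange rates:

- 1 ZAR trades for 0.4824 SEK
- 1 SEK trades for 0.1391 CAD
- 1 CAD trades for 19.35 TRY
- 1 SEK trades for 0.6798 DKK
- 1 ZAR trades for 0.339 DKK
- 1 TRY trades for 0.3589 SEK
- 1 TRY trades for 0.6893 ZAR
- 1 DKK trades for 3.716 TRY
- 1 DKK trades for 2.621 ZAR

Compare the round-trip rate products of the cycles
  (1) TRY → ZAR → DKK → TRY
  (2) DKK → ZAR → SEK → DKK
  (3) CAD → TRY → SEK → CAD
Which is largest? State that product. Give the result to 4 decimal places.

(1) 0.6893 × 0.339 × 3.716 = 0.86833
(2) 2.621 × 0.4824 × 0.6798 = 0.85952
(3) 19.35 × 0.3589 × 0.1391 = 0.96601
Highest is cycle (3) at 0.9660 (≤1, no arbitrage).

0.9660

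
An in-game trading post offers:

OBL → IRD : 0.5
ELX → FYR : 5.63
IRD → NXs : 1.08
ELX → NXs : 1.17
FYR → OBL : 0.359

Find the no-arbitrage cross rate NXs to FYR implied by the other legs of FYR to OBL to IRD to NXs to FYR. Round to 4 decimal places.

5.1584

Known legs of the cycle: 0.359 × 0.5 × 1.08 = 0.19386
For no arbitrage the full-cycle product must be 1, so the missing rate is 1 / 0.19386 ≈ 5.158362.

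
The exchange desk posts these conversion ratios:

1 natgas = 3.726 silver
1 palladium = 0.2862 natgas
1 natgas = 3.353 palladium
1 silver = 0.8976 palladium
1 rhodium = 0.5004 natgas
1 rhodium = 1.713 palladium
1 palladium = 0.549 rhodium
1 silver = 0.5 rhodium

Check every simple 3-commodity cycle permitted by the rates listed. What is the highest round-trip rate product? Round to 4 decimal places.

palladium→natgas→silver→palladium: 0.2862 × 3.726 × 0.8976 = 0.95718
rhodium→natgas→silver→rhodium: 0.5004 × 3.726 × 0.5 = 0.93225
palladium→rhodium→natgas→palladium: 0.549 × 0.5004 × 3.353 = 0.92113
Maximum is palladium→natgas→silver→palladium at 0.9572; no arbitrage — every cycle loses value.

0.9572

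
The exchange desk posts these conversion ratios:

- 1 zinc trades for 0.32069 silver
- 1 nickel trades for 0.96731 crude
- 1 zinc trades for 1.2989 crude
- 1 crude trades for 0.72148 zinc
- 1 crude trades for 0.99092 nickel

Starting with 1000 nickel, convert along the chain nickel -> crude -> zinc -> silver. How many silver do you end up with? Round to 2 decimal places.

223.81

1000 nickel × 0.96731 = 967.31 crude
967.31 crude × 0.72148 = 697.8948188 zinc
697.8948188 zinc × 0.32069 = 223.807889440972 silver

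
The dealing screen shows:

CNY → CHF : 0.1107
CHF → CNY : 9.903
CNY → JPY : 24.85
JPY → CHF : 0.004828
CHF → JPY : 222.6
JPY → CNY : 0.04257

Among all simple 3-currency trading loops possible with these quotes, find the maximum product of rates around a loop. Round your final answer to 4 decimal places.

JPY→CHF→CNY→JPY: 0.004828 × 9.903 × 24.85 = 1.18812
JPY→CNY→CHF→JPY: 0.04257 × 0.1107 × 222.6 = 1.04900
Maximum is JPY→CHF→CNY→JPY at 1.1881; arbitrage exists.

1.1881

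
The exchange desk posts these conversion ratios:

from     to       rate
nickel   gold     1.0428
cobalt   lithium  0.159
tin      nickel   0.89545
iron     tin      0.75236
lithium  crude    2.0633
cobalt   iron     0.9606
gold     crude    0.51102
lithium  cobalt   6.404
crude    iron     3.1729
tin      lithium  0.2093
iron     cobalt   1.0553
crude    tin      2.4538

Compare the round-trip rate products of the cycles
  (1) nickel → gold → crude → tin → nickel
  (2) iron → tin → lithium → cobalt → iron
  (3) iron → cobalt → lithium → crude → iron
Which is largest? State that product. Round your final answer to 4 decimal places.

1.1709

(1) 1.0428 × 0.51102 × 2.4538 × 0.89545 = 1.17090
(2) 0.75236 × 0.2093 × 6.404 × 0.9606 = 0.96870
(3) 1.0553 × 0.159 × 2.0633 × 3.1729 = 1.09848
Highest is cycle (1) at 1.1709 (>1, arbitrage).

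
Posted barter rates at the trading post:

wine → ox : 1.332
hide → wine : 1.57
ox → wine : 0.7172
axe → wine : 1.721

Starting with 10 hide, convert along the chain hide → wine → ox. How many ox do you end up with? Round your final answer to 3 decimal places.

20.912

10 hide × 1.57 = 15.7 wine
15.7 wine × 1.332 = 20.9124 ox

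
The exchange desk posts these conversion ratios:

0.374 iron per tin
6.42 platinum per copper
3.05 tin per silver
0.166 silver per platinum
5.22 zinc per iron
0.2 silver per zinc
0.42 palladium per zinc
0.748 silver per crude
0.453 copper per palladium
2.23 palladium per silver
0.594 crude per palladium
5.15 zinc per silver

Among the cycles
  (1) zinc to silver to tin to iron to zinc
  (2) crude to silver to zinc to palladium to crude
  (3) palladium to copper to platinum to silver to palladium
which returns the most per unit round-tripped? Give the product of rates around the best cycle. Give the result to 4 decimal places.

1.1909

(1) 0.2 × 3.05 × 0.374 × 5.22 = 1.19089
(2) 0.748 × 5.15 × 0.42 × 0.594 = 0.96105
(3) 0.453 × 6.42 × 0.166 × 2.23 = 1.07658
Highest is cycle (1) at 1.1909 (>1, arbitrage).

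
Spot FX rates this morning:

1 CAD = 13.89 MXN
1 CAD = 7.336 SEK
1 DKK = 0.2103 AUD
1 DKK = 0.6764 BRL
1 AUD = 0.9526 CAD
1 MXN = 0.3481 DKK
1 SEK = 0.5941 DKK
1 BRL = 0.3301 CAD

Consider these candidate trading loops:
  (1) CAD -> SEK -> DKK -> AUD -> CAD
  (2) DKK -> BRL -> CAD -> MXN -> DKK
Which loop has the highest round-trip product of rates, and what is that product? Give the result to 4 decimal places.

(1) 7.336 × 0.5941 × 0.2103 × 0.9526 = 0.87311
(2) 0.6764 × 0.3301 × 13.89 × 0.3481 = 1.07958
Highest is cycle (2) at 1.0796 (>1, arbitrage).

1.0796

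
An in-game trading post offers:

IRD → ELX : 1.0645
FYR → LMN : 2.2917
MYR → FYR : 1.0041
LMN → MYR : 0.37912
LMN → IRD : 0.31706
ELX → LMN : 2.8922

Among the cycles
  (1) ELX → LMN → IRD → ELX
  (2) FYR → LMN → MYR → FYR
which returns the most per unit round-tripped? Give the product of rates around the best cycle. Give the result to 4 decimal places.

(1) 2.8922 × 0.31706 × 1.0645 = 0.97615
(2) 2.2917 × 0.37912 × 1.0041 = 0.87239
Highest is cycle (1) at 0.9761 (≤1, no arbitrage).

0.9761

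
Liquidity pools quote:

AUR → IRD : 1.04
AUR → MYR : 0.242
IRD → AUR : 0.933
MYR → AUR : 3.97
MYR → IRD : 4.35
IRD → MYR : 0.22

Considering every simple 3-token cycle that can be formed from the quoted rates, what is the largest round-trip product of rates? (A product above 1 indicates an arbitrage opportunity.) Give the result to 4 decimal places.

IRD→AUR→MYR→IRD: 0.933 × 0.242 × 4.35 = 0.98217
IRD→MYR→AUR→IRD: 0.22 × 3.97 × 1.04 = 0.90834
Maximum is IRD→AUR→MYR→IRD at 0.9822; no arbitrage — every cycle loses value.

0.9822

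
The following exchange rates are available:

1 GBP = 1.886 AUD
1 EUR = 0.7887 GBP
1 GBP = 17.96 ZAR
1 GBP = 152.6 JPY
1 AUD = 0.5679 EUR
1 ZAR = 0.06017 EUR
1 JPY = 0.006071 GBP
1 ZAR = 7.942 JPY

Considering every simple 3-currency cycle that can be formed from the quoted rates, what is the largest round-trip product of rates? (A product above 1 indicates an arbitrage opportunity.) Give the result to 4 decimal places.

0.8660

GBP→ZAR→JPY→GBP: 17.96 × 7.942 × 0.006071 = 0.86596
GBP→ZAR→EUR→GBP: 17.96 × 0.06017 × 0.7887 = 0.85231
GBP→AUD→EUR→GBP: 1.886 × 0.5679 × 0.7887 = 0.84474
Maximum is GBP→ZAR→JPY→GBP at 0.8660; no arbitrage — every cycle loses value.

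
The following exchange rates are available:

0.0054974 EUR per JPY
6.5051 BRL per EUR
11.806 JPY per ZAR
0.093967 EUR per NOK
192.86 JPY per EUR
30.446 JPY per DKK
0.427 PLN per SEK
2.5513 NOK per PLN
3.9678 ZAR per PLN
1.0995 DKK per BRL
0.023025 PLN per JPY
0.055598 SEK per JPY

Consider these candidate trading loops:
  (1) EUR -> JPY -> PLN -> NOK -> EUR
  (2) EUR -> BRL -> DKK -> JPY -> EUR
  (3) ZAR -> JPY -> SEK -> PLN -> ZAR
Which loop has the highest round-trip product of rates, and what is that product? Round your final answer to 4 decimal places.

1.1971

(1) 192.86 × 0.023025 × 2.5513 × 0.093967 = 1.06458
(2) 6.5051 × 1.0995 × 30.446 × 0.0054974 = 1.19712
(3) 11.806 × 0.055598 × 0.427 × 3.9678 = 1.11209
Highest is cycle (2) at 1.1971 (>1, arbitrage).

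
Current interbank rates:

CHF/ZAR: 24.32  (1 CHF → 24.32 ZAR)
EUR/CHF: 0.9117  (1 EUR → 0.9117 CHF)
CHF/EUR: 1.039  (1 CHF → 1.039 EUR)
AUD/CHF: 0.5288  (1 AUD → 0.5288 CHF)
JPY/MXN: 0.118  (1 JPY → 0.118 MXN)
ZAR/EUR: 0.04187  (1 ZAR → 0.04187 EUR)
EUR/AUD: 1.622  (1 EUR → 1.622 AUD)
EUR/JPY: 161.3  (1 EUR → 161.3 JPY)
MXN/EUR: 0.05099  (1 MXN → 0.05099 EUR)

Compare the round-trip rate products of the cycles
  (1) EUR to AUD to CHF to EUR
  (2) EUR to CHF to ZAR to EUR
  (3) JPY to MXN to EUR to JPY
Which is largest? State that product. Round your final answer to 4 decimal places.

0.9705

(1) 1.622 × 0.5288 × 1.039 = 0.89116
(2) 0.9117 × 24.32 × 0.04187 = 0.92836
(3) 0.118 × 0.05099 × 161.3 = 0.97051
Highest is cycle (3) at 0.9705 (≤1, no arbitrage).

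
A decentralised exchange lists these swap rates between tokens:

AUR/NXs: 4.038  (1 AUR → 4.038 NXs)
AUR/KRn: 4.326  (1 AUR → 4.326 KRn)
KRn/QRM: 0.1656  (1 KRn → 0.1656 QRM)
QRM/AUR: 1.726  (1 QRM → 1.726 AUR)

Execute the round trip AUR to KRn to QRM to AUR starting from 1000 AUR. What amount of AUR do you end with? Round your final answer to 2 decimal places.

1000 AUR × 4.326 = 4326 KRn
4326 KRn × 0.1656 = 716.3856 QRM
716.3856 QRM × 1.726 = 1236.4815456 AUR

1236.48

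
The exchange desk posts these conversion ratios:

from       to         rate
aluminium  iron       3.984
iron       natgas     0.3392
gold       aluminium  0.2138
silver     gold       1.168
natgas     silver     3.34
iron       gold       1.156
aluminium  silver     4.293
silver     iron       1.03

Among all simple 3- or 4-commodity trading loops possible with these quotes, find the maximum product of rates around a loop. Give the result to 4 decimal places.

1.1669

natgas→silver→iron→natgas: 3.34 × 1.03 × 0.3392 = 1.16692
aluminium→silver→iron→gold→aluminium: 4.293 × 1.03 × 1.156 × 0.2138 = 1.09286
aluminium→silver→gold→aluminium: 4.293 × 1.168 × 0.2138 = 1.07204
aluminium→iron→gold→aluminium: 3.984 × 1.156 × 0.2138 = 0.98466
Maximum is natgas→silver→iron→natgas at 1.1669; arbitrage exists.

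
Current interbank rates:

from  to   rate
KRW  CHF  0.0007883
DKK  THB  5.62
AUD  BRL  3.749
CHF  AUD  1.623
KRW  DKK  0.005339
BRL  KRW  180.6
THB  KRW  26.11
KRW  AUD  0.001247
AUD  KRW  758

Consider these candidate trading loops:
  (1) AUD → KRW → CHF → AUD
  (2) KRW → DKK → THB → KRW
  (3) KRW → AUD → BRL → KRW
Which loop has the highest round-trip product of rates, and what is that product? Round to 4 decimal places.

(1) 758 × 0.0007883 × 1.623 = 0.96979
(2) 0.005339 × 5.62 × 26.11 = 0.78344
(3) 0.001247 × 3.749 × 180.6 = 0.84431
Highest is cycle (1) at 0.9698 (≤1, no arbitrage).

0.9698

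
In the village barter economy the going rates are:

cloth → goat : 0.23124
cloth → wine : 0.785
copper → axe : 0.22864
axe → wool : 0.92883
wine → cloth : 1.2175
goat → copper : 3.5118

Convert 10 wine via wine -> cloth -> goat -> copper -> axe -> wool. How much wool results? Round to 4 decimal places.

10 wine × 1.2175 = 12.175 cloth
12.175 cloth × 0.23124 = 2.815347 goat
2.815347 goat × 3.5118 = 9.8869355946 copper
9.8869355946 copper × 0.22864 = 2.260548954349344 axe
2.260548954349344 axe × 0.92883 = 2.09966568526830118752 wool

2.0997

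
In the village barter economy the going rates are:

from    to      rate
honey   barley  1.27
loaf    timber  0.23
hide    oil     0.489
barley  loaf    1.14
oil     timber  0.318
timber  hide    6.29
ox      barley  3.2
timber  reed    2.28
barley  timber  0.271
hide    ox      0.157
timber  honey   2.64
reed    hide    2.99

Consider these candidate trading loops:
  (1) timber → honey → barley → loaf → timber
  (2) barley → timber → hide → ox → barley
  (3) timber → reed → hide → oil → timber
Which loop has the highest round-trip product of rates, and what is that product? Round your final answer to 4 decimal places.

(1) 2.64 × 1.27 × 1.14 × 0.23 = 0.87910
(2) 0.271 × 6.29 × 0.157 × 3.2 = 0.85639
(3) 2.28 × 2.99 × 0.489 × 0.318 = 1.06009
Highest is cycle (3) at 1.0601 (>1, arbitrage).

1.0601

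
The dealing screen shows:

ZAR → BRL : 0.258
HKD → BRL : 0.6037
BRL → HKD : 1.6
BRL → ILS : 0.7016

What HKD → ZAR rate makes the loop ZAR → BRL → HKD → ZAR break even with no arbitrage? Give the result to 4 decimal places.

2.4225

Known legs of the cycle: 0.258 × 1.6 = 0.4128
For no arbitrage the full-cycle product must be 1, so the missing rate is 1 / 0.4128 ≈ 2.422481.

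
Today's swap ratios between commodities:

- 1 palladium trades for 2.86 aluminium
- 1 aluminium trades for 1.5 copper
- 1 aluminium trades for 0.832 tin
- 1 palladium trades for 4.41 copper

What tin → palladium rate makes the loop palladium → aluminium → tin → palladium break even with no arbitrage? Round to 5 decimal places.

0.42025

Known legs of the cycle: 2.86 × 0.832 = 2.37952
For no arbitrage the full-cycle product must be 1, so the missing rate is 1 / 2.37952 ≈ 0.4202528.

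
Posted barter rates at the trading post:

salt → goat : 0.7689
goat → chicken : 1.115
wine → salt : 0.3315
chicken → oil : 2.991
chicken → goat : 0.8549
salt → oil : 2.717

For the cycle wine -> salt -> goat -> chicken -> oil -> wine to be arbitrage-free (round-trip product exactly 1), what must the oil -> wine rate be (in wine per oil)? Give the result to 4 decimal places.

1.1764

Known legs of the cycle: 0.3315 × 0.7689 × 1.115 × 2.991 = 0.85005039608775
For no arbitrage the full-cycle product must be 1, so the missing rate is 1 / 0.85005039608775 ≈ 1.176401.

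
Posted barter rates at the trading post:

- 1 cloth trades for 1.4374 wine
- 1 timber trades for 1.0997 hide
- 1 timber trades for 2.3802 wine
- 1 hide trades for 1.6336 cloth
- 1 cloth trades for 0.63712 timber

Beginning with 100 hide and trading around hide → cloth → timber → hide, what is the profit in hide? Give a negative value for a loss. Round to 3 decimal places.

14.457

100 hide × 1.6336 = 163.36 cloth
163.36 cloth × 0.63712 = 104.0799232 timber
104.0799232 timber × 1.0997 = 114.45669154304 hide
Net change: 114.45669154304 − 100 = 14.45669154304 hide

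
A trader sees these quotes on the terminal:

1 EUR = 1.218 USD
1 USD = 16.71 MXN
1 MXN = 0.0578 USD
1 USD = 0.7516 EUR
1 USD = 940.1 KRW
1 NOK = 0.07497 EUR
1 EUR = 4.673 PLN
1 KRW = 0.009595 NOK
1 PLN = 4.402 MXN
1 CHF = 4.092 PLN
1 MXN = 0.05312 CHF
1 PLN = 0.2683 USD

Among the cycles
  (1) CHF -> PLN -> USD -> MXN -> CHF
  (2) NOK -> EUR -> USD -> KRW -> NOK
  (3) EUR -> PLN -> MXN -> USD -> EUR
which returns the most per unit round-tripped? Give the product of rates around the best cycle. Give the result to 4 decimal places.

(1) 4.092 × 0.2683 × 16.71 × 0.05312 = 0.97452
(2) 0.07497 × 1.218 × 940.1 × 0.009595 = 0.82367
(3) 4.673 × 4.402 × 0.0578 × 0.7516 = 0.89364
Highest is cycle (1) at 0.9745 (≤1, no arbitrage).

0.9745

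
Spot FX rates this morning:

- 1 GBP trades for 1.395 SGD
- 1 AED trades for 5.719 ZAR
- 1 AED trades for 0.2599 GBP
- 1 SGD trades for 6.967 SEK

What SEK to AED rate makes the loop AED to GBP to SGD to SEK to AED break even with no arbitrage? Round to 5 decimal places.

Known legs of the cycle: 0.2599 × 1.395 × 6.967 = 2.5259590035
For no arbitrage the full-cycle product must be 1, so the missing rate is 1 / 2.5259590035 ≈ 0.3958892.

0.39589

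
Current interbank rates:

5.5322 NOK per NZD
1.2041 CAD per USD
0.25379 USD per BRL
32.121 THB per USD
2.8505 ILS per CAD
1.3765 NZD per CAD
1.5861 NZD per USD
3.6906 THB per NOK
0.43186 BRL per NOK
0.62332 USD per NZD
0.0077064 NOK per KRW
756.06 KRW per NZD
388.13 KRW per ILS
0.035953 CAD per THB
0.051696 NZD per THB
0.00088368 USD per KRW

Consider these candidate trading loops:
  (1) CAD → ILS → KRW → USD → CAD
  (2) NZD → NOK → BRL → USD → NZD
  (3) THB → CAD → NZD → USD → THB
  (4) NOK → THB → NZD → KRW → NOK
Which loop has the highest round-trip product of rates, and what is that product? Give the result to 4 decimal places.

1.1772

(1) 2.8505 × 388.13 × 0.00088368 × 1.2041 = 1.17722
(2) 5.5322 × 0.43186 × 0.25379 × 1.5861 = 0.96171
(3) 0.035953 × 1.3765 × 0.62332 × 32.121 = 0.99086
(4) 3.6906 × 0.051696 × 756.06 × 0.0077064 = 1.11163
Highest is cycle (1) at 1.1772 (>1, arbitrage).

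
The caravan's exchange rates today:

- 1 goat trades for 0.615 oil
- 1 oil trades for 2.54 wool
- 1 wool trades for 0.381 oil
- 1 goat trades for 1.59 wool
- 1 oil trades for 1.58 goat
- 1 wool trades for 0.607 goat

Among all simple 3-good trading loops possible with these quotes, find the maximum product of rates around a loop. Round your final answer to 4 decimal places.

0.9571

goat→wool→oil→goat: 1.59 × 0.381 × 1.58 = 0.95715
goat→oil→wool→goat: 0.615 × 2.54 × 0.607 = 0.94819
Maximum is goat→wool→oil→goat at 0.9571; no arbitrage — every cycle loses value.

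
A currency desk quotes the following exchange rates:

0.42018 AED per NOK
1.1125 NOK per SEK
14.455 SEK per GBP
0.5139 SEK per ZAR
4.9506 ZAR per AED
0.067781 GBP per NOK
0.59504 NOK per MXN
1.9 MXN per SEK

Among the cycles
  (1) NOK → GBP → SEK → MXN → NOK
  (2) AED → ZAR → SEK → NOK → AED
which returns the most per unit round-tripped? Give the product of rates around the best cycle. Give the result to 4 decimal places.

(1) 0.067781 × 14.455 × 1.9 × 0.59504 = 1.10771
(2) 4.9506 × 0.5139 × 1.1125 × 0.42018 = 1.18925
Highest is cycle (2) at 1.1892 (>1, arbitrage).

1.1892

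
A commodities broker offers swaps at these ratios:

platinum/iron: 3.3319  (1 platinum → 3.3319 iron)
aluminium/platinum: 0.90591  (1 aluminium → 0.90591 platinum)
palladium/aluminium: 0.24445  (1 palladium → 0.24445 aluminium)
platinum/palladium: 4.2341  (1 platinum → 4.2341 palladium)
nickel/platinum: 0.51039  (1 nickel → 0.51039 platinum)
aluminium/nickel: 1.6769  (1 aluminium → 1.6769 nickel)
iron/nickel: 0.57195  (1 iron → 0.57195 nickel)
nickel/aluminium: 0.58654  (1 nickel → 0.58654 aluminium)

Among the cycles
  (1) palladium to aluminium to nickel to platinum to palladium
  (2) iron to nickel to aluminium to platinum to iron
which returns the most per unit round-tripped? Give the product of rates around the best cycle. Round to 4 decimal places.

(1) 0.24445 × 1.6769 × 0.51039 × 4.2341 = 0.88585
(2) 0.57195 × 0.58654 × 0.90591 × 3.3319 = 1.01259
Highest is cycle (2) at 1.0126 (>1, arbitrage).

1.0126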